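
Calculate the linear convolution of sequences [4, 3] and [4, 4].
y[0] = 4×4 = 16; y[1] = 4×4 + 3×4 = 28; y[2] = 3×4 = 12

[16, 28, 12]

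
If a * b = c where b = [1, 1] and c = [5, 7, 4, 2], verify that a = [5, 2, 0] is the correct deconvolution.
Forward-compute [5, 2, 0] * [1, 1]: c[0] = 5×1 = 5; c[1] = 5×1 + 2×1 = 7; c[2] = 2×1 + 0×1 = 2; c[3] = 0×1 = 0 → [5, 7, 2, 0]. Does not match given c = [5, 7, 4, 2].

Not verified. [5, 2, 0] * [1, 1] = [5, 7, 2, 0], which differs from [5, 7, 4, 2] at index 2.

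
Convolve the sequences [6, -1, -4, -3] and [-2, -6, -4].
y[0] = 6×-2 = -12; y[1] = 6×-6 + -1×-2 = -34; y[2] = 6×-4 + -1×-6 + -4×-2 = -10; y[3] = -1×-4 + -4×-6 + -3×-2 = 34; y[4] = -4×-4 + -3×-6 = 34; y[5] = -3×-4 = 12

[-12, -34, -10, 34, 34, 12]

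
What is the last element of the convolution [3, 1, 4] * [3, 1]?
Use y[k] = Σ_i a[i]·b[k-i] at k=3. y[3] = 4×1 = 4

4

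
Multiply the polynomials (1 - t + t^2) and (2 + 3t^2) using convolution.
Ascending coefficients: a = [1, -1, 1], b = [2, 0, 3]. c[0] = 1×2 = 2; c[1] = 1×0 + -1×2 = -2; c[2] = 1×3 + -1×0 + 1×2 = 5; c[3] = -1×3 + 1×0 = -3; c[4] = 1×3 = 3. Result coefficients: [2, -2, 5, -3, 3] → 2 - 2t + 5t^2 - 3t^3 + 3t^4

2 - 2t + 5t^2 - 3t^3 + 3t^4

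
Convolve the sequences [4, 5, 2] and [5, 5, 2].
y[0] = 4×5 = 20; y[1] = 4×5 + 5×5 = 45; y[2] = 4×2 + 5×5 + 2×5 = 43; y[3] = 5×2 + 2×5 = 20; y[4] = 2×2 = 4

[20, 45, 43, 20, 4]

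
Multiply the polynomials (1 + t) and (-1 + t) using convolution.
Ascending coefficients: a = [1, 1], b = [-1, 1]. c[0] = 1×-1 = -1; c[1] = 1×1 + 1×-1 = 0; c[2] = 1×1 = 1. Result coefficients: [-1, 0, 1] → -1 + t^2

-1 + t^2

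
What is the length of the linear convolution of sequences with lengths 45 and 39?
Linear/full convolution length: m + n - 1 = 45 + 39 - 1 = 83

83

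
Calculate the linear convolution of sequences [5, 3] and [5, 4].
y[0] = 5×5 = 25; y[1] = 5×4 + 3×5 = 35; y[2] = 3×4 = 12

[25, 35, 12]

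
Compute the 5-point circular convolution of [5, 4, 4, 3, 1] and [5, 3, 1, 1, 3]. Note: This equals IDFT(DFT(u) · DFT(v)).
Either evaluate y[k] = Σ_j u[j]·v[(k-j) mod 5] directly, or use IDFT(DFT(u) · DFT(v)). y[0] = 5×5 + 4×3 + 4×1 + 3×1 + 1×3 = 47; y[1] = 5×3 + 4×5 + 4×3 + 3×1 + 1×1 = 51; y[2] = 5×1 + 4×3 + 4×5 + 3×3 + 1×1 = 47; y[3] = 5×1 + 4×1 + 4×3 + 3×5 + 1×3 = 39; y[4] = 5×3 + 4×1 + 4×1 + 3×3 + 1×5 = 37. Result: [47, 51, 47, 39, 37]

[47, 51, 47, 39, 37]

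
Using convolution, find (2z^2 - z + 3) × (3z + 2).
Ascending coefficients: a = [3, -1, 2], b = [2, 3]. c[0] = 3×2 = 6; c[1] = 3×3 + -1×2 = 7; c[2] = -1×3 + 2×2 = 1; c[3] = 2×3 = 6. Result coefficients: [6, 7, 1, 6] → 6z^3 + z^2 + 7z + 6

6z^3 + z^2 + 7z + 6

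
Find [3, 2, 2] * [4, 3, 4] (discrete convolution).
y[0] = 3×4 = 12; y[1] = 3×3 + 2×4 = 17; y[2] = 3×4 + 2×3 + 2×4 = 26; y[3] = 2×4 + 2×3 = 14; y[4] = 2×4 = 8

[12, 17, 26, 14, 8]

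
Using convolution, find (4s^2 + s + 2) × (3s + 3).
Ascending coefficients: a = [2, 1, 4], b = [3, 3]. c[0] = 2×3 = 6; c[1] = 2×3 + 1×3 = 9; c[2] = 1×3 + 4×3 = 15; c[3] = 4×3 = 12. Result coefficients: [6, 9, 15, 12] → 12s^3 + 15s^2 + 9s + 6

12s^3 + 15s^2 + 9s + 6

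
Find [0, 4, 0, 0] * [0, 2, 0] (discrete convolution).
y[0] = 0×0 = 0; y[1] = 0×2 + 4×0 = 0; y[2] = 0×0 + 4×2 + 0×0 = 8; y[3] = 4×0 + 0×2 + 0×0 = 0; y[4] = 0×0 + 0×2 = 0; y[5] = 0×0 = 0

[0, 0, 8, 0, 0, 0]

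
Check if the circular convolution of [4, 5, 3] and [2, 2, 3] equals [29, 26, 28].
Recompute circular convolution of [4, 5, 3] and [2, 2, 3]: y[0] = 4×2 + 5×3 + 3×2 = 29; y[1] = 4×2 + 5×2 + 3×3 = 27; y[2] = 4×3 + 5×2 + 3×2 = 28 → [29, 27, 28]. Compare to given [29, 26, 28]: they differ at index 1: given 26, correct 27, so answer: No

No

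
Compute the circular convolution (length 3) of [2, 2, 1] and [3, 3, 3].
Use y[k] = Σ_j f[j]·g[(k-j) mod 3]. y[0] = 2×3 + 2×3 + 1×3 = 15; y[1] = 2×3 + 2×3 + 1×3 = 15; y[2] = 2×3 + 2×3 + 1×3 = 15. Result: [15, 15, 15]

[15, 15, 15]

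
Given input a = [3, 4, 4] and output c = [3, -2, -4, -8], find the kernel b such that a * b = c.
Output length 4 = len(a) + len(b) - 1 ⇒ len(b) = 2. Solve b forward using b[k] = (c[k] - Σ_{i≥1} a[i]·b[k-i]) / a[0]: b[0] = c[0] / a[0] = 3 / 3 = 1; b[1] = (c[1] - 4×1) / a[0] = (-2 - 4×1) / 3 = -2. So b = [1, -2]. Forward-check [3, 4, 4] * [1, -2]: c[0] = 3×1 = 3; c[1] = 3×-2 + 4×1 = -2; c[2] = 4×-2 + 4×1 = -4; c[3] = 4×-2 = -8 → [3, -2, -4, -8] ✓

[1, -2]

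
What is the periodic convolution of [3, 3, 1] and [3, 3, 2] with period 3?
Use y[k] = Σ_j a[j]·b[(k-j) mod 3]. y[0] = 3×3 + 3×2 + 1×3 = 18; y[1] = 3×3 + 3×3 + 1×2 = 20; y[2] = 3×2 + 3×3 + 1×3 = 18. Result: [18, 20, 18]

[18, 20, 18]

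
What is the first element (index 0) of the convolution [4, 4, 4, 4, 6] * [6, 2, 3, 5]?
Use y[k] = Σ_i a[i]·b[k-i] at k=0. y[0] = 4×6 = 24

24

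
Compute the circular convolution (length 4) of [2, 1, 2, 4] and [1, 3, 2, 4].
Use y[k] = Σ_j s[j]·t[(k-j) mod 4]. y[0] = 2×1 + 1×4 + 2×2 + 4×3 = 22; y[1] = 2×3 + 1×1 + 2×4 + 4×2 = 23; y[2] = 2×2 + 1×3 + 2×1 + 4×4 = 25; y[3] = 2×4 + 1×2 + 2×3 + 4×1 = 20. Result: [22, 23, 25, 20]

[22, 23, 25, 20]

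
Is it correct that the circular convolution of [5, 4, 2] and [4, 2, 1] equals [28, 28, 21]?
Recompute circular convolution of [5, 4, 2] and [4, 2, 1]: y[0] = 5×4 + 4×1 + 2×2 = 28; y[1] = 5×2 + 4×4 + 2×1 = 28; y[2] = 5×1 + 4×2 + 2×4 = 21 → [28, 28, 21]. Given [28, 28, 21] matches, so answer: Yes

Yes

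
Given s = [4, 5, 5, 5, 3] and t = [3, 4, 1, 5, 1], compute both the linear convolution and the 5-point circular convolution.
Linear: y_lin[0] = 4×3 = 12; y_lin[1] = 4×4 + 5×3 = 31; y_lin[2] = 4×1 + 5×4 + 5×3 = 39; y_lin[3] = 4×5 + 5×1 + 5×4 + 5×3 = 60; y_lin[4] = 4×1 + 5×5 + 5×1 + 5×4 + 3×3 = 63; y_lin[5] = 5×1 + 5×5 + 5×1 + 3×4 = 47; y_lin[6] = 5×1 + 5×5 + 3×1 = 33; y_lin[7] = 5×1 + 3×5 = 20; y_lin[8] = 3×1 = 3 → [12, 31, 39, 60, 63, 47, 33, 20, 3]. Circular (length 5): y[0] = 4×3 + 5×1 + 5×5 + 5×1 + 3×4 = 59; y[1] = 4×4 + 5×3 + 5×1 + 5×5 + 3×1 = 64; y[2] = 4×1 + 5×4 + 5×3 + 5×1 + 3×5 = 59; y[3] = 4×5 + 5×1 + 5×4 + 5×3 + 3×1 = 63; y[4] = 4×1 + 5×5 + 5×1 + 5×4 + 3×3 = 63 → [59, 64, 59, 63, 63]

Linear: [12, 31, 39, 60, 63, 47, 33, 20, 3], Circular: [59, 64, 59, 63, 63]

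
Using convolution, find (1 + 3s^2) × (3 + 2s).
Ascending coefficients: a = [1, 0, 3], b = [3, 2]. c[0] = 1×3 = 3; c[1] = 1×2 + 0×3 = 2; c[2] = 0×2 + 3×3 = 9; c[3] = 3×2 = 6. Result coefficients: [3, 2, 9, 6] → 3 + 2s + 9s^2 + 6s^3

3 + 2s + 9s^2 + 6s^3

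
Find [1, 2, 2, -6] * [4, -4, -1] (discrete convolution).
y[0] = 1×4 = 4; y[1] = 1×-4 + 2×4 = 4; y[2] = 1×-1 + 2×-4 + 2×4 = -1; y[3] = 2×-1 + 2×-4 + -6×4 = -34; y[4] = 2×-1 + -6×-4 = 22; y[5] = -6×-1 = 6

[4, 4, -1, -34, 22, 6]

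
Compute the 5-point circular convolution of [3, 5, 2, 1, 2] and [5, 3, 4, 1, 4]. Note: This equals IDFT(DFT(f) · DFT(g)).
Either evaluate y[k] = Σ_j f[j]·g[(k-j) mod 5] directly, or use IDFT(DFT(f) · DFT(g)). y[0] = 3×5 + 5×4 + 2×1 + 1×4 + 2×3 = 47; y[1] = 3×3 + 5×5 + 2×4 + 1×1 + 2×4 = 51; y[2] = 3×4 + 5×3 + 2×5 + 1×4 + 2×1 = 43; y[3] = 3×1 + 5×4 + 2×3 + 1×5 + 2×4 = 42; y[4] = 3×4 + 5×1 + 2×4 + 1×3 + 2×5 = 38. Result: [47, 51, 43, 42, 38]

[47, 51, 43, 42, 38]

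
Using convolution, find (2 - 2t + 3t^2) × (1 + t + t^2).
Ascending coefficients: a = [2, -2, 3], b = [1, 1, 1]. c[0] = 2×1 = 2; c[1] = 2×1 + -2×1 = 0; c[2] = 2×1 + -2×1 + 3×1 = 3; c[3] = -2×1 + 3×1 = 1; c[4] = 3×1 = 3. Result coefficients: [2, 0, 3, 1, 3] → 2 + 3t^2 + t^3 + 3t^4

2 + 3t^2 + t^3 + 3t^4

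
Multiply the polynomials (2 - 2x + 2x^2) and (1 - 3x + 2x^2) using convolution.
Ascending coefficients: a = [2, -2, 2], b = [1, -3, 2]. c[0] = 2×1 = 2; c[1] = 2×-3 + -2×1 = -8; c[2] = 2×2 + -2×-3 + 2×1 = 12; c[3] = -2×2 + 2×-3 = -10; c[4] = 2×2 = 4. Result coefficients: [2, -8, 12, -10, 4] → 2 - 8x + 12x^2 - 10x^3 + 4x^4

2 - 8x + 12x^2 - 10x^3 + 4x^4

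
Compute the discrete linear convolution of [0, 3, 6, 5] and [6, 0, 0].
y[0] = 0×6 = 0; y[1] = 0×0 + 3×6 = 18; y[2] = 0×0 + 3×0 + 6×6 = 36; y[3] = 3×0 + 6×0 + 5×6 = 30; y[4] = 6×0 + 5×0 = 0; y[5] = 5×0 = 0

[0, 18, 36, 30, 0, 0]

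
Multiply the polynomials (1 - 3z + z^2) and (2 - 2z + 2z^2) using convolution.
Ascending coefficients: a = [1, -3, 1], b = [2, -2, 2]. c[0] = 1×2 = 2; c[1] = 1×-2 + -3×2 = -8; c[2] = 1×2 + -3×-2 + 1×2 = 10; c[3] = -3×2 + 1×-2 = -8; c[4] = 1×2 = 2. Result coefficients: [2, -8, 10, -8, 2] → 2 - 8z + 10z^2 - 8z^3 + 2z^4

2 - 8z + 10z^2 - 8z^3 + 2z^4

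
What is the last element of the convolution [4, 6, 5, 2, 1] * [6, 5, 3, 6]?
Use y[k] = Σ_i a[i]·b[k-i] at k=7. y[7] = 1×6 = 6

6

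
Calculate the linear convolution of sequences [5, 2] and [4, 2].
y[0] = 5×4 = 20; y[1] = 5×2 + 2×4 = 18; y[2] = 2×2 = 4

[20, 18, 4]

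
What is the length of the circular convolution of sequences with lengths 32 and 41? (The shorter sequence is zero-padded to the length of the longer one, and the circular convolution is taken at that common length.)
Circular convolution (zero-padding the shorter input) has length max(m, n) = max(32, 41) = 41

41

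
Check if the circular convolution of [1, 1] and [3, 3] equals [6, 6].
Recompute circular convolution of [1, 1] and [3, 3]: y[0] = 1×3 + 1×3 = 6; y[1] = 1×3 + 1×3 = 6 → [6, 6]. Given [6, 6] matches, so answer: Yes

Yes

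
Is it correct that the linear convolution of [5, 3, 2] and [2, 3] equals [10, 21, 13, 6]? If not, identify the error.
Recompute linear convolution of [5, 3, 2] and [2, 3]: y[0] = 5×2 = 10; y[1] = 5×3 + 3×2 = 21; y[2] = 3×3 + 2×2 = 13; y[3] = 2×3 = 6 → [10, 21, 13, 6]. Given [10, 21, 13, 6] matches, so answer: Yes

Yes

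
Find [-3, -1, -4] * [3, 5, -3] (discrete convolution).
y[0] = -3×3 = -9; y[1] = -3×5 + -1×3 = -18; y[2] = -3×-3 + -1×5 + -4×3 = -8; y[3] = -1×-3 + -4×5 = -17; y[4] = -4×-3 = 12

[-9, -18, -8, -17, 12]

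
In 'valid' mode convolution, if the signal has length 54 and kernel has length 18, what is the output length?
'Valid' mode counts only positions where the kernel fully overlaps the signal: m - n + 1 = 54 - 18 + 1 = 37

37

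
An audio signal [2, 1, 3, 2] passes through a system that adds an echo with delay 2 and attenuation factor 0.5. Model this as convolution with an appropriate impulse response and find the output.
Direct-path + delayed-attenuated-path model → impulse response h = [1, 0, 0.5] (1 at lag 0, 0.5 at lag 2). Output y[n] = x[n] + 0.5·x[n - 2] (with x[n] = 0 outside 0..3): y[0] = 2 + 0.5×0 = 2; y[1] = 1 + 0.5×0 = 1; y[2] = 3 + 0.5×2 = 4.0; y[3] = 2 + 0.5×1 = 2.5; y[4] = 0 + 0.5×3 = 1.5; y[5] = 0 + 0.5×2 = 1.0. So y = [2, 1, 4.0, 2.5, 1.5, 1.0]

[2, 1, 4.0, 2.5, 1.5, 1.0]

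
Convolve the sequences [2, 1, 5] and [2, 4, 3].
y[0] = 2×2 = 4; y[1] = 2×4 + 1×2 = 10; y[2] = 2×3 + 1×4 + 5×2 = 20; y[3] = 1×3 + 5×4 = 23; y[4] = 5×3 = 15

[4, 10, 20, 23, 15]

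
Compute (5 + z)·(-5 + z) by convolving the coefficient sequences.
Ascending coefficients: a = [5, 1], b = [-5, 1]. c[0] = 5×-5 = -25; c[1] = 5×1 + 1×-5 = 0; c[2] = 1×1 = 1. Result coefficients: [-25, 0, 1] → -25 + z^2

-25 + z^2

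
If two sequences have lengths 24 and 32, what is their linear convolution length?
Linear/full convolution length: m + n - 1 = 24 + 32 - 1 = 55

55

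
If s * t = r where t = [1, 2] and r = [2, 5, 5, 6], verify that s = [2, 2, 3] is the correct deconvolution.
Forward-compute [2, 2, 3] * [1, 2]: r[0] = 2×1 = 2; r[1] = 2×2 + 2×1 = 6; r[2] = 2×2 + 3×1 = 7; r[3] = 3×2 = 6 → [2, 6, 7, 6]. Does not match given r = [2, 5, 5, 6].

Not verified. [2, 2, 3] * [1, 2] = [2, 6, 7, 6], which differs from [2, 5, 5, 6] at index 1.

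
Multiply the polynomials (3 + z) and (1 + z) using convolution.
Ascending coefficients: a = [3, 1], b = [1, 1]. c[0] = 3×1 = 3; c[1] = 3×1 + 1×1 = 4; c[2] = 1×1 = 1. Result coefficients: [3, 4, 1] → 3 + 4z + z^2

3 + 4z + z^2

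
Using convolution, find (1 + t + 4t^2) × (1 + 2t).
Ascending coefficients: a = [1, 1, 4], b = [1, 2]. c[0] = 1×1 = 1; c[1] = 1×2 + 1×1 = 3; c[2] = 1×2 + 4×1 = 6; c[3] = 4×2 = 8. Result coefficients: [1, 3, 6, 8] → 1 + 3t + 6t^2 + 8t^3

1 + 3t + 6t^2 + 8t^3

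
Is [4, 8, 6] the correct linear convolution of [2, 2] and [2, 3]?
Recompute linear convolution of [2, 2] and [2, 3]: y[0] = 2×2 = 4; y[1] = 2×3 + 2×2 = 10; y[2] = 2×3 = 6 → [4, 10, 6]. Compare to given [4, 8, 6]: they differ at index 1: given 8, correct 10, so answer: No

No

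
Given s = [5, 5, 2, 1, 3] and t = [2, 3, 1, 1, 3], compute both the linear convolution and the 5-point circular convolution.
Linear: y_lin[0] = 5×2 = 10; y_lin[1] = 5×3 + 5×2 = 25; y_lin[2] = 5×1 + 5×3 + 2×2 = 24; y_lin[3] = 5×1 + 5×1 + 2×3 + 1×2 = 18; y_lin[4] = 5×3 + 5×1 + 2×1 + 1×3 + 3×2 = 31; y_lin[5] = 5×3 + 2×1 + 1×1 + 3×3 = 27; y_lin[6] = 2×3 + 1×1 + 3×1 = 10; y_lin[7] = 1×3 + 3×1 = 6; y_lin[8] = 3×3 = 9 → [10, 25, 24, 18, 31, 27, 10, 6, 9]. Circular (length 5): y[0] = 5×2 + 5×3 + 2×1 + 1×1 + 3×3 = 37; y[1] = 5×3 + 5×2 + 2×3 + 1×1 + 3×1 = 35; y[2] = 5×1 + 5×3 + 2×2 + 1×3 + 3×1 = 30; y[3] = 5×1 + 5×1 + 2×3 + 1×2 + 3×3 = 27; y[4] = 5×3 + 5×1 + 2×1 + 1×3 + 3×2 = 31 → [37, 35, 30, 27, 31]

Linear: [10, 25, 24, 18, 31, 27, 10, 6, 9], Circular: [37, 35, 30, 27, 31]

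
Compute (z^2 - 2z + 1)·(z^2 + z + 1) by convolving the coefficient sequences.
Ascending coefficients: a = [1, -2, 1], b = [1, 1, 1]. c[0] = 1×1 = 1; c[1] = 1×1 + -2×1 = -1; c[2] = 1×1 + -2×1 + 1×1 = 0; c[3] = -2×1 + 1×1 = -1; c[4] = 1×1 = 1. Result coefficients: [1, -1, 0, -1, 1] → z^4 - z^3 - z + 1

z^4 - z^3 - z + 1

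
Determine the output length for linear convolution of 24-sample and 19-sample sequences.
Linear/full convolution length: m + n - 1 = 24 + 19 - 1 = 42

42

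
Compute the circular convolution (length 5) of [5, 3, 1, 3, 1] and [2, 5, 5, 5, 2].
Use y[k] = Σ_j s[j]·t[(k-j) mod 5]. y[0] = 5×2 + 3×2 + 1×5 + 3×5 + 1×5 = 41; y[1] = 5×5 + 3×2 + 1×2 + 3×5 + 1×5 = 53; y[2] = 5×5 + 3×5 + 1×2 + 3×2 + 1×5 = 53; y[3] = 5×5 + 3×5 + 1×5 + 3×2 + 1×2 = 53; y[4] = 5×2 + 3×5 + 1×5 + 3×5 + 1×2 = 47. Result: [41, 53, 53, 53, 47]

[41, 53, 53, 53, 47]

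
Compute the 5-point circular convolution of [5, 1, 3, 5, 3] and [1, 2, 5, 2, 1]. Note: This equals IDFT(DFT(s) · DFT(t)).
Either evaluate y[k] = Σ_j s[j]·t[(k-j) mod 5] directly, or use IDFT(DFT(s) · DFT(t)). y[0] = 5×1 + 1×1 + 3×2 + 5×5 + 3×2 = 43; y[1] = 5×2 + 1×1 + 3×1 + 5×2 + 3×5 = 39; y[2] = 5×5 + 1×2 + 3×1 + 5×1 + 3×2 = 41; y[3] = 5×2 + 1×5 + 3×2 + 5×1 + 3×1 = 29; y[4] = 5×1 + 1×2 + 3×5 + 5×2 + 3×1 = 35. Result: [43, 39, 41, 29, 35]

[43, 39, 41, 29, 35]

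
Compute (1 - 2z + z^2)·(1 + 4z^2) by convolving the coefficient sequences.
Ascending coefficients: a = [1, -2, 1], b = [1, 0, 4]. c[0] = 1×1 = 1; c[1] = 1×0 + -2×1 = -2; c[2] = 1×4 + -2×0 + 1×1 = 5; c[3] = -2×4 + 1×0 = -8; c[4] = 1×4 = 4. Result coefficients: [1, -2, 5, -8, 4] → 1 - 2z + 5z^2 - 8z^3 + 4z^4

1 - 2z + 5z^2 - 8z^3 + 4z^4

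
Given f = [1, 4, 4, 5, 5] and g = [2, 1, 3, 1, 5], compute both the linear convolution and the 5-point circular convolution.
Linear: y_lin[0] = 1×2 = 2; y_lin[1] = 1×1 + 4×2 = 9; y_lin[2] = 1×3 + 4×1 + 4×2 = 15; y_lin[3] = 1×1 + 4×3 + 4×1 + 5×2 = 27; y_lin[4] = 1×5 + 4×1 + 4×3 + 5×1 + 5×2 = 36; y_lin[5] = 4×5 + 4×1 + 5×3 + 5×1 = 44; y_lin[6] = 4×5 + 5×1 + 5×3 = 40; y_lin[7] = 5×5 + 5×1 = 30; y_lin[8] = 5×5 = 25 → [2, 9, 15, 27, 36, 44, 40, 30, 25]. Circular (length 5): y[0] = 1×2 + 4×5 + 4×1 + 5×3 + 5×1 = 46; y[1] = 1×1 + 4×2 + 4×5 + 5×1 + 5×3 = 49; y[2] = 1×3 + 4×1 + 4×2 + 5×5 + 5×1 = 45; y[3] = 1×1 + 4×3 + 4×1 + 5×2 + 5×5 = 52; y[4] = 1×5 + 4×1 + 4×3 + 5×1 + 5×2 = 36 → [46, 49, 45, 52, 36]

Linear: [2, 9, 15, 27, 36, 44, 40, 30, 25], Circular: [46, 49, 45, 52, 36]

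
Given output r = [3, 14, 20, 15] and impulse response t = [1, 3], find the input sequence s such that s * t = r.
Deconvolve r=[3, 14, 20, 15] by t=[1, 3]. Since t[0]=1, solve forward: s[0] = r[0] / 1 = 3; s[1] = (r[1] - 3×3) / 1 = 5; s[2] = (r[2] - 5×3) / 1 = 5. So s = [3, 5, 5]. Check by forward convolution: r[0] = 3×1 = 3; r[1] = 3×3 + 5×1 = 14; r[2] = 5×3 + 5×1 = 20; r[3] = 5×3 = 15

[3, 5, 5]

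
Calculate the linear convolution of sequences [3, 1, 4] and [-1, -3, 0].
y[0] = 3×-1 = -3; y[1] = 3×-3 + 1×-1 = -10; y[2] = 3×0 + 1×-3 + 4×-1 = -7; y[3] = 1×0 + 4×-3 = -12; y[4] = 4×0 = 0

[-3, -10, -7, -12, 0]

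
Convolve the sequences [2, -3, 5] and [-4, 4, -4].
y[0] = 2×-4 = -8; y[1] = 2×4 + -3×-4 = 20; y[2] = 2×-4 + -3×4 + 5×-4 = -40; y[3] = -3×-4 + 5×4 = 32; y[4] = 5×-4 = -20

[-8, 20, -40, 32, -20]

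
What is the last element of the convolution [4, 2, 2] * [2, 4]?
Use y[k] = Σ_i a[i]·b[k-i] at k=3. y[3] = 2×4 = 8

8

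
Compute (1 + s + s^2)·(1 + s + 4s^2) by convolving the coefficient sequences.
Ascending coefficients: a = [1, 1, 1], b = [1, 1, 4]. c[0] = 1×1 = 1; c[1] = 1×1 + 1×1 = 2; c[2] = 1×4 + 1×1 + 1×1 = 6; c[3] = 1×4 + 1×1 = 5; c[4] = 1×4 = 4. Result coefficients: [1, 2, 6, 5, 4] → 1 + 2s + 6s^2 + 5s^3 + 4s^4

1 + 2s + 6s^2 + 5s^3 + 4s^4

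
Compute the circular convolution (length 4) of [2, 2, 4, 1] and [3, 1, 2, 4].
Use y[k] = Σ_j f[j]·g[(k-j) mod 4]. y[0] = 2×3 + 2×4 + 4×2 + 1×1 = 23; y[1] = 2×1 + 2×3 + 4×4 + 1×2 = 26; y[2] = 2×2 + 2×1 + 4×3 + 1×4 = 22; y[3] = 2×4 + 2×2 + 4×1 + 1×3 = 19. Result: [23, 26, 22, 19]

[23, 26, 22, 19]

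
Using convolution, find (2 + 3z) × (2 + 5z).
Ascending coefficients: a = [2, 3], b = [2, 5]. c[0] = 2×2 = 4; c[1] = 2×5 + 3×2 = 16; c[2] = 3×5 = 15. Result coefficients: [4, 16, 15] → 4 + 16z + 15z^2

4 + 16z + 15z^2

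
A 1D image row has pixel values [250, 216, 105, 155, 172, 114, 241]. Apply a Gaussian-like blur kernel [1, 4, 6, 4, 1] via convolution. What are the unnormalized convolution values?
Convolve image row [250, 216, 105, 155, 172, 114, 241] with kernel [1, 4, 6, 4, 1]: y[0] = 250×1 = 250; y[1] = 250×4 + 216×1 = 1216; y[2] = 250×6 + 216×4 + 105×1 = 2469; y[3] = 250×4 + 216×6 + 105×4 + 155×1 = 2871; y[4] = 250×1 + 216×4 + 105×6 + 155×4 + 172×1 = 2536; y[5] = 216×1 + 105×4 + 155×6 + 172×4 + 114×1 = 2368; y[6] = 105×1 + 155×4 + 172×6 + 114×4 + 241×1 = 2454; y[7] = 155×1 + 172×4 + 114×6 + 241×4 = 2491; y[8] = 172×1 + 114×4 + 241×6 = 2074; y[9] = 114×1 + 241×4 = 1078; y[10] = 241×1 = 241 → [250, 1216, 2469, 2871, 2536, 2368, 2454, 2491, 2074, 1078, 241]. Normalization factor = sum(kernel) = 16.

[250, 1216, 2469, 2871, 2536, 2368, 2454, 2491, 2074, 1078, 241]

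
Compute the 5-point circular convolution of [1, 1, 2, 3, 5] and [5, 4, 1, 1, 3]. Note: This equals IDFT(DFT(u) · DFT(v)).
Either evaluate y[k] = Σ_j u[j]·v[(k-j) mod 5] directly, or use IDFT(DFT(u) · DFT(v)). y[0] = 1×5 + 1×3 + 2×1 + 3×1 + 5×4 = 33; y[1] = 1×4 + 1×5 + 2×3 + 3×1 + 5×1 = 23; y[2] = 1×1 + 1×4 + 2×5 + 3×3 + 5×1 = 29; y[3] = 1×1 + 1×1 + 2×4 + 3×5 + 5×3 = 40; y[4] = 1×3 + 1×1 + 2×1 + 3×4 + 5×5 = 43. Result: [33, 23, 29, 40, 43]

[33, 23, 29, 40, 43]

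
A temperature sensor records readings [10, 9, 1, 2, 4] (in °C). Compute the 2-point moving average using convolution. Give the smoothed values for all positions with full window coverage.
2-point moving average kernel = [1, 1]. Apply in 'valid' mode (full window coverage): avg[0] = (10 + 9) / 2 = 9.5; avg[1] = (9 + 1) / 2 = 5.0; avg[2] = (1 + 2) / 2 = 1.5; avg[3] = (2 + 4) / 2 = 3.0. Smoothed values: [9.5, 5.0, 1.5, 3.0]

[9.5, 5.0, 1.5, 3.0]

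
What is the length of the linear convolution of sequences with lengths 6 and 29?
Linear/full convolution length: m + n - 1 = 6 + 29 - 1 = 34

34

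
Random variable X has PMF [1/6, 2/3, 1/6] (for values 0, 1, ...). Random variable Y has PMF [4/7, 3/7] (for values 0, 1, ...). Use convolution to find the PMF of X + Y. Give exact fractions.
P(X+Y=k) = Σ_i P(X=i)·P(Y=k-i) — a convolution of [1/6, 2/3, 1/6] and [4/7, 3/7]. P(X+Y=0) = (1/6)×(4/7) = 2/21; P(X+Y=1) = (1/6)×(3/7) + (2/3)×(4/7) = 1/14 + 8/21 = 19/42; P(X+Y=2) = (2/3)×(3/7) + (1/6)×(4/7) = 2/7 + 2/21 = 8/21; P(X+Y=3) = (1/6)×(3/7) = 1/14. PMF: [2/21, 19/42, 8/21, 1/14] (sums to 1 ✓)

[2/21, 19/42, 8/21, 1/14]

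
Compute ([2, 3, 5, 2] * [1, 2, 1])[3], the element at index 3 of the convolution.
Use y[k] = Σ_i a[i]·b[k-i] at k=3. y[3] = 3×1 + 5×2 + 2×1 = 15

15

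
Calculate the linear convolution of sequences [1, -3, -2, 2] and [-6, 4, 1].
y[0] = 1×-6 = -6; y[1] = 1×4 + -3×-6 = 22; y[2] = 1×1 + -3×4 + -2×-6 = 1; y[3] = -3×1 + -2×4 + 2×-6 = -23; y[4] = -2×1 + 2×4 = 6; y[5] = 2×1 = 2

[-6, 22, 1, -23, 6, 2]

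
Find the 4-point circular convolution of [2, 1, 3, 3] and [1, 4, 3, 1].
Use y[k] = Σ_j s[j]·t[(k-j) mod 4]. y[0] = 2×1 + 1×1 + 3×3 + 3×4 = 24; y[1] = 2×4 + 1×1 + 3×1 + 3×3 = 21; y[2] = 2×3 + 1×4 + 3×1 + 3×1 = 16; y[3] = 2×1 + 1×3 + 3×4 + 3×1 = 20. Result: [24, 21, 16, 20]

[24, 21, 16, 20]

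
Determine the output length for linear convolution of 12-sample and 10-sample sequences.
Linear/full convolution length: m + n - 1 = 12 + 10 - 1 = 21

21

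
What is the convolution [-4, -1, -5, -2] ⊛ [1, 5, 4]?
y[0] = -4×1 = -4; y[1] = -4×5 + -1×1 = -21; y[2] = -4×4 + -1×5 + -5×1 = -26; y[3] = -1×4 + -5×5 + -2×1 = -31; y[4] = -5×4 + -2×5 = -30; y[5] = -2×4 = -8

[-4, -21, -26, -31, -30, -8]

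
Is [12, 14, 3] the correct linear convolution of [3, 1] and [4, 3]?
Recompute linear convolution of [3, 1] and [4, 3]: y[0] = 3×4 = 12; y[1] = 3×3 + 1×4 = 13; y[2] = 1×3 = 3 → [12, 13, 3]. Compare to given [12, 14, 3]: they differ at index 1: given 14, correct 13, so answer: No

No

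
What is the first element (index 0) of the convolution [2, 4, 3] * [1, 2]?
Use y[k] = Σ_i a[i]·b[k-i] at k=0. y[0] = 2×1 = 2

2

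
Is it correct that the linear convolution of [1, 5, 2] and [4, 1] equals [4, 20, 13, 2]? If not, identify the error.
Recompute linear convolution of [1, 5, 2] and [4, 1]: y[0] = 1×4 = 4; y[1] = 1×1 + 5×4 = 21; y[2] = 5×1 + 2×4 = 13; y[3] = 2×1 = 2 → [4, 21, 13, 2]. Compare to given [4, 20, 13, 2]: they differ at index 1: given 20, correct 21, so answer: No

No. Error at index 1: given 20, correct 21.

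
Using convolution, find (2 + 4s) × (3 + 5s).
Ascending coefficients: a = [2, 4], b = [3, 5]. c[0] = 2×3 = 6; c[1] = 2×5 + 4×3 = 22; c[2] = 4×5 = 20. Result coefficients: [6, 22, 20] → 6 + 22s + 20s^2

6 + 22s + 20s^2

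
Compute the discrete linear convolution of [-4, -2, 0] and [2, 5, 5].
y[0] = -4×2 = -8; y[1] = -4×5 + -2×2 = -24; y[2] = -4×5 + -2×5 + 0×2 = -30; y[3] = -2×5 + 0×5 = -10; y[4] = 0×5 = 0

[-8, -24, -30, -10, 0]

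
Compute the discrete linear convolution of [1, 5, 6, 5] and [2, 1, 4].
y[0] = 1×2 = 2; y[1] = 1×1 + 5×2 = 11; y[2] = 1×4 + 5×1 + 6×2 = 21; y[3] = 5×4 + 6×1 + 5×2 = 36; y[4] = 6×4 + 5×1 = 29; y[5] = 5×4 = 20

[2, 11, 21, 36, 29, 20]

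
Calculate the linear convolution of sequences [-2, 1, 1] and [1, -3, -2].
y[0] = -2×1 = -2; y[1] = -2×-3 + 1×1 = 7; y[2] = -2×-2 + 1×-3 + 1×1 = 2; y[3] = 1×-2 + 1×-3 = -5; y[4] = 1×-2 = -2

[-2, 7, 2, -5, -2]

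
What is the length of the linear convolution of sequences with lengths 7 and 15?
Linear/full convolution length: m + n - 1 = 7 + 15 - 1 = 21

21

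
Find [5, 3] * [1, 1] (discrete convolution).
y[0] = 5×1 = 5; y[1] = 5×1 + 3×1 = 8; y[2] = 3×1 = 3

[5, 8, 3]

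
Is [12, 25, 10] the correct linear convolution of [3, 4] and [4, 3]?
Recompute linear convolution of [3, 4] and [4, 3]: y[0] = 3×4 = 12; y[1] = 3×3 + 4×4 = 25; y[2] = 4×3 = 12 → [12, 25, 12]. Compare to given [12, 25, 10]: they differ at index 2: given 10, correct 12, so answer: No

No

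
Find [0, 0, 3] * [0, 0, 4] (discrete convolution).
y[0] = 0×0 = 0; y[1] = 0×0 + 0×0 = 0; y[2] = 0×4 + 0×0 + 3×0 = 0; y[3] = 0×4 + 3×0 = 0; y[4] = 3×4 = 12

[0, 0, 0, 0, 12]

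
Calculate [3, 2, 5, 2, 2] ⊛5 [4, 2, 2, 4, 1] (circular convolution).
Use y[k] = Σ_j s[j]·t[(k-j) mod 5]. y[0] = 3×4 + 2×1 + 5×4 + 2×2 + 2×2 = 42; y[1] = 3×2 + 2×4 + 5×1 + 2×4 + 2×2 = 31; y[2] = 3×2 + 2×2 + 5×4 + 2×1 + 2×4 = 40; y[3] = 3×4 + 2×2 + 5×2 + 2×4 + 2×1 = 36; y[4] = 3×1 + 2×4 + 5×2 + 2×2 + 2×4 = 33. Result: [42, 31, 40, 36, 33]

[42, 31, 40, 36, 33]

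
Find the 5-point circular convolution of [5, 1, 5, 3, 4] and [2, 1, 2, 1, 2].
Use y[k] = Σ_j x[j]·h[(k-j) mod 5]. y[0] = 5×2 + 1×2 + 5×1 + 3×2 + 4×1 = 27; y[1] = 5×1 + 1×2 + 5×2 + 3×1 + 4×2 = 28; y[2] = 5×2 + 1×1 + 5×2 + 3×2 + 4×1 = 31; y[3] = 5×1 + 1×2 + 5×1 + 3×2 + 4×2 = 26; y[4] = 5×2 + 1×1 + 5×2 + 3×1 + 4×2 = 32. Result: [27, 28, 31, 26, 32]

[27, 28, 31, 26, 32]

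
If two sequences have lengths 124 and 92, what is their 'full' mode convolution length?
Linear/full convolution length: m + n - 1 = 124 + 92 - 1 = 215

215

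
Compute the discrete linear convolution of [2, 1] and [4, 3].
y[0] = 2×4 = 8; y[1] = 2×3 + 1×4 = 10; y[2] = 1×3 = 3

[8, 10, 3]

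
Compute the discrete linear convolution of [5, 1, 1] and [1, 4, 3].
y[0] = 5×1 = 5; y[1] = 5×4 + 1×1 = 21; y[2] = 5×3 + 1×4 + 1×1 = 20; y[3] = 1×3 + 1×4 = 7; y[4] = 1×3 = 3

[5, 21, 20, 7, 3]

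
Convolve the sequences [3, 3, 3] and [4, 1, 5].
y[0] = 3×4 = 12; y[1] = 3×1 + 3×4 = 15; y[2] = 3×5 + 3×1 + 3×4 = 30; y[3] = 3×5 + 3×1 = 18; y[4] = 3×5 = 15

[12, 15, 30, 18, 15]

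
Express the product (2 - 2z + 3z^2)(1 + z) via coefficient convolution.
Ascending coefficients: a = [2, -2, 3], b = [1, 1]. c[0] = 2×1 = 2; c[1] = 2×1 + -2×1 = 0; c[2] = -2×1 + 3×1 = 1; c[3] = 3×1 = 3. Result coefficients: [2, 0, 1, 3] → 2 + z^2 + 3z^3

2 + z^2 + 3z^3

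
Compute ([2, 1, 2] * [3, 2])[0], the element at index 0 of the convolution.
Use y[k] = Σ_i a[i]·b[k-i] at k=0. y[0] = 2×3 = 6

6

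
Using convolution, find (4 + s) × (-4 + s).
Ascending coefficients: a = [4, 1], b = [-4, 1]. c[0] = 4×-4 = -16; c[1] = 4×1 + 1×-4 = 0; c[2] = 1×1 = 1. Result coefficients: [-16, 0, 1] → -16 + s^2

-16 + s^2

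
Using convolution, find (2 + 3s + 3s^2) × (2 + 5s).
Ascending coefficients: a = [2, 3, 3], b = [2, 5]. c[0] = 2×2 = 4; c[1] = 2×5 + 3×2 = 16; c[2] = 3×5 + 3×2 = 21; c[3] = 3×5 = 15. Result coefficients: [4, 16, 21, 15] → 4 + 16s + 21s^2 + 15s^3

4 + 16s + 21s^2 + 15s^3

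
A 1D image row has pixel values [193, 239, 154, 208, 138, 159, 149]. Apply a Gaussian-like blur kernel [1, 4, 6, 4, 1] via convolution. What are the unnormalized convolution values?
Convolve image row [193, 239, 154, 208, 138, 159, 149] with kernel [1, 4, 6, 4, 1]: y[0] = 193×1 = 193; y[1] = 193×4 + 239×1 = 1011; y[2] = 193×6 + 239×4 + 154×1 = 2268; y[3] = 193×4 + 239×6 + 154×4 + 208×1 = 3030; y[4] = 193×1 + 239×4 + 154×6 + 208×4 + 138×1 = 3043; y[5] = 239×1 + 154×4 + 208×6 + 138×4 + 159×1 = 2814; y[6] = 154×1 + 208×4 + 138×6 + 159×4 + 149×1 = 2599; y[7] = 208×1 + 138×4 + 159×6 + 149×4 = 2310; y[8] = 138×1 + 159×4 + 149×6 = 1668; y[9] = 159×1 + 149×4 = 755; y[10] = 149×1 = 149 → [193, 1011, 2268, 3030, 3043, 2814, 2599, 2310, 1668, 755, 149]. Normalization factor = sum(kernel) = 16.

[193, 1011, 2268, 3030, 3043, 2814, 2599, 2310, 1668, 755, 149]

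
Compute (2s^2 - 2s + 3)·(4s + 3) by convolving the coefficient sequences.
Ascending coefficients: a = [3, -2, 2], b = [3, 4]. c[0] = 3×3 = 9; c[1] = 3×4 + -2×3 = 6; c[2] = -2×4 + 2×3 = -2; c[3] = 2×4 = 8. Result coefficients: [9, 6, -2, 8] → 8s^3 - 2s^2 + 6s + 9

8s^3 - 2s^2 + 6s + 9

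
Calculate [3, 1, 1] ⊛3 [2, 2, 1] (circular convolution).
Use y[k] = Σ_j f[j]·g[(k-j) mod 3]. y[0] = 3×2 + 1×1 + 1×2 = 9; y[1] = 3×2 + 1×2 + 1×1 = 9; y[2] = 3×1 + 1×2 + 1×2 = 7. Result: [9, 9, 7]

[9, 9, 7]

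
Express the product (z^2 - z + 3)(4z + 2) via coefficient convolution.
Ascending coefficients: a = [3, -1, 1], b = [2, 4]. c[0] = 3×2 = 6; c[1] = 3×4 + -1×2 = 10; c[2] = -1×4 + 1×2 = -2; c[3] = 1×4 = 4. Result coefficients: [6, 10, -2, 4] → 4z^3 - 2z^2 + 10z + 6

4z^3 - 2z^2 + 10z + 6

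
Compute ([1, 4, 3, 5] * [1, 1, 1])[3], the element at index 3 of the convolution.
Use y[k] = Σ_i a[i]·b[k-i] at k=3. y[3] = 4×1 + 3×1 + 5×1 = 12

12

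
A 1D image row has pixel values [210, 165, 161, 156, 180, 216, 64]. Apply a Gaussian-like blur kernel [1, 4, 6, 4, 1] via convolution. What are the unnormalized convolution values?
Convolve image row [210, 165, 161, 156, 180, 216, 64] with kernel [1, 4, 6, 4, 1]: y[0] = 210×1 = 210; y[1] = 210×4 + 165×1 = 1005; y[2] = 210×6 + 165×4 + 161×1 = 2081; y[3] = 210×4 + 165×6 + 161×4 + 156×1 = 2630; y[4] = 210×1 + 165×4 + 161×6 + 156×4 + 180×1 = 2640; y[5] = 165×1 + 161×4 + 156×6 + 180×4 + 216×1 = 2681; y[6] = 161×1 + 156×4 + 180×6 + 216×4 + 64×1 = 2793; y[7] = 156×1 + 180×4 + 216×6 + 64×4 = 2428; y[8] = 180×1 + 216×4 + 64×6 = 1428; y[9] = 216×1 + 64×4 = 472; y[10] = 64×1 = 64 → [210, 1005, 2081, 2630, 2640, 2681, 2793, 2428, 1428, 472, 64]. Normalization factor = sum(kernel) = 16.

[210, 1005, 2081, 2630, 2640, 2681, 2793, 2428, 1428, 472, 64]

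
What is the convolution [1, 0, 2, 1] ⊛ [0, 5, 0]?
y[0] = 1×0 = 0; y[1] = 1×5 + 0×0 = 5; y[2] = 1×0 + 0×5 + 2×0 = 0; y[3] = 0×0 + 2×5 + 1×0 = 10; y[4] = 2×0 + 1×5 = 5; y[5] = 1×0 = 0

[0, 5, 0, 10, 5, 0]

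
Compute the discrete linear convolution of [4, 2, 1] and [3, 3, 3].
y[0] = 4×3 = 12; y[1] = 4×3 + 2×3 = 18; y[2] = 4×3 + 2×3 + 1×3 = 21; y[3] = 2×3 + 1×3 = 9; y[4] = 1×3 = 3

[12, 18, 21, 9, 3]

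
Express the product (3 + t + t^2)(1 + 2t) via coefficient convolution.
Ascending coefficients: a = [3, 1, 1], b = [1, 2]. c[0] = 3×1 = 3; c[1] = 3×2 + 1×1 = 7; c[2] = 1×2 + 1×1 = 3; c[3] = 1×2 = 2. Result coefficients: [3, 7, 3, 2] → 3 + 7t + 3t^2 + 2t^3

3 + 7t + 3t^2 + 2t^3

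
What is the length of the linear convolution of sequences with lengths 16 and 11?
Linear/full convolution length: m + n - 1 = 16 + 11 - 1 = 26

26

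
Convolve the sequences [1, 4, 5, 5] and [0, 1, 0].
y[0] = 1×0 = 0; y[1] = 1×1 + 4×0 = 1; y[2] = 1×0 + 4×1 + 5×0 = 4; y[3] = 4×0 + 5×1 + 5×0 = 5; y[4] = 5×0 + 5×1 = 5; y[5] = 5×0 = 0

[0, 1, 4, 5, 5, 0]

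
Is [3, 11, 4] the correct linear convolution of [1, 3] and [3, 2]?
Recompute linear convolution of [1, 3] and [3, 2]: y[0] = 1×3 = 3; y[1] = 1×2 + 3×3 = 11; y[2] = 3×2 = 6 → [3, 11, 6]. Compare to given [3, 11, 4]: they differ at index 2: given 4, correct 6, so answer: No

No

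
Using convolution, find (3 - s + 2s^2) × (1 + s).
Ascending coefficients: a = [3, -1, 2], b = [1, 1]. c[0] = 3×1 = 3; c[1] = 3×1 + -1×1 = 2; c[2] = -1×1 + 2×1 = 1; c[3] = 2×1 = 2. Result coefficients: [3, 2, 1, 2] → 3 + 2s + s^2 + 2s^3

3 + 2s + s^2 + 2s^3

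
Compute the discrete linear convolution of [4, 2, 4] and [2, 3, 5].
y[0] = 4×2 = 8; y[1] = 4×3 + 2×2 = 16; y[2] = 4×5 + 2×3 + 4×2 = 34; y[3] = 2×5 + 4×3 = 22; y[4] = 4×5 = 20

[8, 16, 34, 22, 20]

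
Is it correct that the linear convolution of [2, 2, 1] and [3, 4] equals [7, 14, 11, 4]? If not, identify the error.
Recompute linear convolution of [2, 2, 1] and [3, 4]: y[0] = 2×3 = 6; y[1] = 2×4 + 2×3 = 14; y[2] = 2×4 + 1×3 = 11; y[3] = 1×4 = 4 → [6, 14, 11, 4]. Compare to given [7, 14, 11, 4]: they differ at index 0: given 7, correct 6, so answer: No

No. Error at index 0: given 7, correct 6.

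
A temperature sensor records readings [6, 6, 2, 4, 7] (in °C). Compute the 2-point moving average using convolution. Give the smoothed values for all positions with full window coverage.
2-point moving average kernel = [1, 1]. Apply in 'valid' mode (full window coverage): avg[0] = (6 + 6) / 2 = 6.0; avg[1] = (6 + 2) / 2 = 4.0; avg[2] = (2 + 4) / 2 = 3.0; avg[3] = (4 + 7) / 2 = 5.5. Smoothed values: [6.0, 4.0, 3.0, 5.5]

[6.0, 4.0, 3.0, 5.5]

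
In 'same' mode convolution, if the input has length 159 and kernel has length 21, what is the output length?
'Same' mode returns an output with the same length as the input: 159

159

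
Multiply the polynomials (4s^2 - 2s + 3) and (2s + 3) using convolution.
Ascending coefficients: a = [3, -2, 4], b = [3, 2]. c[0] = 3×3 = 9; c[1] = 3×2 + -2×3 = 0; c[2] = -2×2 + 4×3 = 8; c[3] = 4×2 = 8. Result coefficients: [9, 0, 8, 8] → 8s^3 + 8s^2 + 9

8s^3 + 8s^2 + 9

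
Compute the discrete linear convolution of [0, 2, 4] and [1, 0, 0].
y[0] = 0×1 = 0; y[1] = 0×0 + 2×1 = 2; y[2] = 0×0 + 2×0 + 4×1 = 4; y[3] = 2×0 + 4×0 = 0; y[4] = 4×0 = 0

[0, 2, 4, 0, 0]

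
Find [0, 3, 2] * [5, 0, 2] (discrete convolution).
y[0] = 0×5 = 0; y[1] = 0×0 + 3×5 = 15; y[2] = 0×2 + 3×0 + 2×5 = 10; y[3] = 3×2 + 2×0 = 6; y[4] = 2×2 = 4

[0, 15, 10, 6, 4]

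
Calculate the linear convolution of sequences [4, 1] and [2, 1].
y[0] = 4×2 = 8; y[1] = 4×1 + 1×2 = 6; y[2] = 1×1 = 1

[8, 6, 1]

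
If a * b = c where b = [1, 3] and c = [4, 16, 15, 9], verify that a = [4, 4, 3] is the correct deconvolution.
Forward-compute [4, 4, 3] * [1, 3]: c[0] = 4×1 = 4; c[1] = 4×3 + 4×1 = 16; c[2] = 4×3 + 3×1 = 15; c[3] = 3×3 = 9 → [4, 16, 15, 9]. Matches given c = [4, 16, 15, 9], so verified.

Verified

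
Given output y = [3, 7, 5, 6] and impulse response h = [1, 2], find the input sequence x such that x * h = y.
Deconvolve y=[3, 7, 5, 6] by h=[1, 2]. Since h[0]=1, solve forward: x[0] = y[0] / 1 = 3; x[1] = (y[1] - 3×2) / 1 = 1; x[2] = (y[2] - 1×2) / 1 = 3. So x = [3, 1, 3]. Check by forward convolution: y[0] = 3×1 = 3; y[1] = 3×2 + 1×1 = 7; y[2] = 1×2 + 3×1 = 5; y[3] = 3×2 = 6

[3, 1, 3]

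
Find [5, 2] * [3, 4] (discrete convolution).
y[0] = 5×3 = 15; y[1] = 5×4 + 2×3 = 26; y[2] = 2×4 = 8

[15, 26, 8]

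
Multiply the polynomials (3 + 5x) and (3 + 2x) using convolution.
Ascending coefficients: a = [3, 5], b = [3, 2]. c[0] = 3×3 = 9; c[1] = 3×2 + 5×3 = 21; c[2] = 5×2 = 10. Result coefficients: [9, 21, 10] → 9 + 21x + 10x^2

9 + 21x + 10x^2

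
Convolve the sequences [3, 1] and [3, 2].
y[0] = 3×3 = 9; y[1] = 3×2 + 1×3 = 9; y[2] = 1×2 = 2

[9, 9, 2]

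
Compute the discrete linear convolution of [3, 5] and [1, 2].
y[0] = 3×1 = 3; y[1] = 3×2 + 5×1 = 11; y[2] = 5×2 = 10

[3, 11, 10]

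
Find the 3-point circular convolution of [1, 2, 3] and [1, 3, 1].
Use y[k] = Σ_j s[j]·t[(k-j) mod 3]. y[0] = 1×1 + 2×1 + 3×3 = 12; y[1] = 1×3 + 2×1 + 3×1 = 8; y[2] = 1×1 + 2×3 + 3×1 = 10. Result: [12, 8, 10]

[12, 8, 10]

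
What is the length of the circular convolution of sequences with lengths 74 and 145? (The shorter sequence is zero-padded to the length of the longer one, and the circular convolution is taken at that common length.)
Circular convolution (zero-padding the shorter input) has length max(m, n) = max(74, 145) = 145

145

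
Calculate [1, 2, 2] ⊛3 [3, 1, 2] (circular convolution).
Use y[k] = Σ_j u[j]·v[(k-j) mod 3]. y[0] = 1×3 + 2×2 + 2×1 = 9; y[1] = 1×1 + 2×3 + 2×2 = 11; y[2] = 1×2 + 2×1 + 2×3 = 10. Result: [9, 11, 10]

[9, 11, 10]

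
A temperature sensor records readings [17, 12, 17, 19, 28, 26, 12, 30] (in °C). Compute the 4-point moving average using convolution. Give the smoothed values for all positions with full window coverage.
4-point moving average kernel = [1, 1, 1, 1]. Apply in 'valid' mode (full window coverage): avg[0] = (17 + 12 + 17 + 19) / 4 = 16.25; avg[1] = (12 + 17 + 19 + 28) / 4 = 19.0; avg[2] = (17 + 19 + 28 + 26) / 4 = 22.5; avg[3] = (19 + 28 + 26 + 12) / 4 = 21.25; avg[4] = (28 + 26 + 12 + 30) / 4 = 24.0. Smoothed values: [16.25, 19.0, 22.5, 21.25, 24.0]

[16.25, 19.0, 22.5, 21.25, 24.0]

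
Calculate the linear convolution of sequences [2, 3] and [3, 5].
y[0] = 2×3 = 6; y[1] = 2×5 + 3×3 = 19; y[2] = 3×5 = 15

[6, 19, 15]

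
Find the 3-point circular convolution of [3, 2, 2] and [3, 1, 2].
Use y[k] = Σ_j x[j]·h[(k-j) mod 3]. y[0] = 3×3 + 2×2 + 2×1 = 15; y[1] = 3×1 + 2×3 + 2×2 = 13; y[2] = 3×2 + 2×1 + 2×3 = 14. Result: [15, 13, 14]

[15, 13, 14]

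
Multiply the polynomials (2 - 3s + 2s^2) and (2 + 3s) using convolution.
Ascending coefficients: a = [2, -3, 2], b = [2, 3]. c[0] = 2×2 = 4; c[1] = 2×3 + -3×2 = 0; c[2] = -3×3 + 2×2 = -5; c[3] = 2×3 = 6. Result coefficients: [4, 0, -5, 6] → 4 - 5s^2 + 6s^3

4 - 5s^2 + 6s^3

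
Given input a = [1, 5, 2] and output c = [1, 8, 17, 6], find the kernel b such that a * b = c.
Output length 4 = len(a) + len(b) - 1 ⇒ len(b) = 2. Solve b forward using b[k] = (c[k] - Σ_{i≥1} a[i]·b[k-i]) / a[0]: b[0] = c[0] / a[0] = 1 / 1 = 1; b[1] = (c[1] - 5×1) / a[0] = (8 - 5×1) / 1 = 3. So b = [1, 3]. Forward-check [1, 5, 2] * [1, 3]: c[0] = 1×1 = 1; c[1] = 1×3 + 5×1 = 8; c[2] = 5×3 + 2×1 = 17; c[3] = 2×3 = 6 → [1, 8, 17, 6] ✓

[1, 3]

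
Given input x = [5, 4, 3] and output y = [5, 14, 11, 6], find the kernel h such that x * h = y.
Output length 4 = len(x) + len(h) - 1 ⇒ len(h) = 2. Solve h forward using h[k] = (y[k] - Σ_{i≥1} x[i]·h[k-i]) / x[0]: h[0] = y[0] / x[0] = 5 / 5 = 1; h[1] = (y[1] - 4×1) / x[0] = (14 - 4×1) / 5 = 2. So h = [1, 2]. Forward-check [5, 4, 3] * [1, 2]: y[0] = 5×1 = 5; y[1] = 5×2 + 4×1 = 14; y[2] = 4×2 + 3×1 = 11; y[3] = 3×2 = 6 → [5, 14, 11, 6] ✓

[1, 2]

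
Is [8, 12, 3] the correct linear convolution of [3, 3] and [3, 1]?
Recompute linear convolution of [3, 3] and [3, 1]: y[0] = 3×3 = 9; y[1] = 3×1 + 3×3 = 12; y[2] = 3×1 = 3 → [9, 12, 3]. Compare to given [8, 12, 3]: they differ at index 0: given 8, correct 9, so answer: No

No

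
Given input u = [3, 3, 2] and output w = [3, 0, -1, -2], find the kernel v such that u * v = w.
Output length 4 = len(u) + len(v) - 1 ⇒ len(v) = 2. Solve v forward using v[k] = (w[k] - Σ_{i≥1} u[i]·v[k-i]) / u[0]: v[0] = w[0] / u[0] = 3 / 3 = 1; v[1] = (w[1] - 3×1) / u[0] = (0 - 3×1) / 3 = -1. So v = [1, -1]. Forward-check [3, 3, 2] * [1, -1]: w[0] = 3×1 = 3; w[1] = 3×-1 + 3×1 = 0; w[2] = 3×-1 + 2×1 = -1; w[3] = 2×-1 = -2 → [3, 0, -1, -2] ✓

[1, -1]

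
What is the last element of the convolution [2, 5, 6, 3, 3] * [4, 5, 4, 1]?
Use y[k] = Σ_i a[i]·b[k-i] at k=7. y[7] = 3×1 = 3

3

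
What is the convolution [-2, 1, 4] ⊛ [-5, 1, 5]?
y[0] = -2×-5 = 10; y[1] = -2×1 + 1×-5 = -7; y[2] = -2×5 + 1×1 + 4×-5 = -29; y[3] = 1×5 + 4×1 = 9; y[4] = 4×5 = 20

[10, -7, -29, 9, 20]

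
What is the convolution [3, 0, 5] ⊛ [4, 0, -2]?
y[0] = 3×4 = 12; y[1] = 3×0 + 0×4 = 0; y[2] = 3×-2 + 0×0 + 5×4 = 14; y[3] = 0×-2 + 5×0 = 0; y[4] = 5×-2 = -10

[12, 0, 14, 0, -10]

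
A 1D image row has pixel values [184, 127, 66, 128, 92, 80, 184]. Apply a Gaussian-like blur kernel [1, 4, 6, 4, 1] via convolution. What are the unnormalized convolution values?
Convolve image row [184, 127, 66, 128, 92, 80, 184] with kernel [1, 4, 6, 4, 1]: y[0] = 184×1 = 184; y[1] = 184×4 + 127×1 = 863; y[2] = 184×6 + 127×4 + 66×1 = 1678; y[3] = 184×4 + 127×6 + 66×4 + 128×1 = 1890; y[4] = 184×1 + 127×4 + 66×6 + 128×4 + 92×1 = 1692; y[5] = 127×1 + 66×4 + 128×6 + 92×4 + 80×1 = 1607; y[6] = 66×1 + 128×4 + 92×6 + 80×4 + 184×1 = 1634; y[7] = 128×1 + 92×4 + 80×6 + 184×4 = 1712; y[8] = 92×1 + 80×4 + 184×6 = 1516; y[9] = 80×1 + 184×4 = 816; y[10] = 184×1 = 184 → [184, 863, 1678, 1890, 1692, 1607, 1634, 1712, 1516, 816, 184]. Normalization factor = sum(kernel) = 16.

[184, 863, 1678, 1890, 1692, 1607, 1634, 1712, 1516, 816, 184]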